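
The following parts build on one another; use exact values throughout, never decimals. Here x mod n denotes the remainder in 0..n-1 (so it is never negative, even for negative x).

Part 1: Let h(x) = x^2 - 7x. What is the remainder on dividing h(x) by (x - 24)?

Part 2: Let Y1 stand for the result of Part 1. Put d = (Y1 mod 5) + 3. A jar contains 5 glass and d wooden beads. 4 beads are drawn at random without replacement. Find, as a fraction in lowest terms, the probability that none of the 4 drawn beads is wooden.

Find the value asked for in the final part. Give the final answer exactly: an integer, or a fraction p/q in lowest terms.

1/66

Part 1: remainder = value at the root: 1*(24)^2 - 7*(24)^1 = (576) + (-168) = 408; answer 408
Part 2: Y1 = 408; d = 6; total draws C(11,4) = 330; favorable C(5,4) = 5; P = 1/66; answer 1/66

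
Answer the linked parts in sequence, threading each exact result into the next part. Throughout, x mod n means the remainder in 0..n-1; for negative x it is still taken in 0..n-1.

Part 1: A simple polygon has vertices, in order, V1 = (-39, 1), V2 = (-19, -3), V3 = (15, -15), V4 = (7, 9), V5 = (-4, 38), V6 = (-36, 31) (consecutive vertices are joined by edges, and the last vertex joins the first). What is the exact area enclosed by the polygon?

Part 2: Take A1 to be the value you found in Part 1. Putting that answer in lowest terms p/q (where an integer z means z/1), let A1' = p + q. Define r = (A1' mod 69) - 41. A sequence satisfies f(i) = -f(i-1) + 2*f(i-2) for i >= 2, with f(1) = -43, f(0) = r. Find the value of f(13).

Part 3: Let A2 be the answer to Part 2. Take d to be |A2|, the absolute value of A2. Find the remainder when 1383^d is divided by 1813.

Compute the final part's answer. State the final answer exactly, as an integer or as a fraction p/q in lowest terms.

60

Part 1: cross terms: (-39*-3 - -19*1)=136, (-19*-15 - 15*-3)=330, (15*9 - 7*-15)=240, (7*38 - -4*9)=302, (-4*31 - -36*38)=1244, (-36*1 - -39*31)=1173; twice the area = |3425| = 3425; area = 3425/2; answer 3425/2
Part 2: A1 = 3425/2; threaded value p + q = 3427; r = 5; f(2) = -1*(-43) + 2*(5) = 53; iterating: f(2)=53, f(3)=-139, f(4)=245, f(5)=-523, f(6)=1013, f(7)=-2059, f(8)=4085, f(9)=-8203, f(10)=16373, f(11)=-32779, f(12)=65525, f(13)=-131083; answer -131083
Part 3: A2 = -131083; d = 131083; squarings mod 1813: 1383^1=1383, 1383^2=1787, 1383^4=676, 1383^8=100, 1383^16=935, 1383^32=359, 1383^64=158, 1383^128=1395, 1383^256=676, 1383^512=100, 1383^1024=935, 1383^2048=359, 1383^4096=158, 1383^8192=1395, 1383^16384=676, 1383^32768=100, 1383^65536=935, 1383^131072=359; 1383^131083 = 1383^1 * 1383^2 * 1383^8 * 1383^131072 = 60 (mod 1813); answer 60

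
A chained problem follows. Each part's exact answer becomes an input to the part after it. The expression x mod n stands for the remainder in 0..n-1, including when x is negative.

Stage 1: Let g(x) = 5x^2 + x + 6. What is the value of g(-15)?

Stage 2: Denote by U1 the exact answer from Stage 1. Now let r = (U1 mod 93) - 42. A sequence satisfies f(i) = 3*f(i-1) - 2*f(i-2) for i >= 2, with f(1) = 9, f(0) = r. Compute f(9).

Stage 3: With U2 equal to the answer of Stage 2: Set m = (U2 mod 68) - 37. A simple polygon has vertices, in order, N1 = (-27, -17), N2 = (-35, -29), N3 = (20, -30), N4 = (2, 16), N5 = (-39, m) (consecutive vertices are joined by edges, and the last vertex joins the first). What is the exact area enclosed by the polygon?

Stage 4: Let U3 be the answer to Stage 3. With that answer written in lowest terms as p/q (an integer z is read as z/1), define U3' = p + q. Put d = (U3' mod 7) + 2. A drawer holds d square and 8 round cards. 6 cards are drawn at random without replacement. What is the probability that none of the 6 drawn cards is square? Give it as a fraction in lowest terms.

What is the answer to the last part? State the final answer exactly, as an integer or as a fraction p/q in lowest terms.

Stage 1: 5*(-15)^2 + 1*(-15)^1 + 6 = (1125) + (-15) + (6) = 1116; answer 1116
Stage 2: U1 = 1116; r = -42; f(2) = 3*(9) - 2*(-42) = 111; iterating: f(2)=111, f(3)=315, f(4)=723, f(5)=1539, f(6)=3171, f(7)=6435, f(8)=12963, f(9)=26019; answer 26019
Stage 3: U2 = 26019; m = 6; cross terms: (-27*-29 - -35*-17)=188, (-35*-30 - 20*-29)=1630, (20*16 - 2*-30)=380, (2*6 - -39*16)=636, (-39*-17 - -27*6)=825; twice the area = |3659| = 3659; area = 3659/2; answer 3659/2
Stage 4: U3 = 3659/2; threaded value p + q = 3661; d = 2; total draws C(10,6) = 210; favorable C(8,6) = 28; P = 2/15; answer 2/15

2/15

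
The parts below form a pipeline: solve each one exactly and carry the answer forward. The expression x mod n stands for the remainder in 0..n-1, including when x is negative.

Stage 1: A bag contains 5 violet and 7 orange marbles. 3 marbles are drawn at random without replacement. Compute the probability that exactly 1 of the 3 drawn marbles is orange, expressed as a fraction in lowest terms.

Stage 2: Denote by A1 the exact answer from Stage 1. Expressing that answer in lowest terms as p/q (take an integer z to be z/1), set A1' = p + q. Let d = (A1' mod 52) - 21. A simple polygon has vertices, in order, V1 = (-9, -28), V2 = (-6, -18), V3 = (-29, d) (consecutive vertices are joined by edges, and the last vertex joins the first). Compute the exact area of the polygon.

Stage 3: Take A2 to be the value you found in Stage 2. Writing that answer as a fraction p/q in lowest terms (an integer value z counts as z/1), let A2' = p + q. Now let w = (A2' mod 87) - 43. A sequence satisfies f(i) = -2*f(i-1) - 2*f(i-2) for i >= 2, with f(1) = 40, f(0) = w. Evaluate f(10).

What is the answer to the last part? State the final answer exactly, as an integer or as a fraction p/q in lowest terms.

-2080

Stage 1: total draws C(12,3) = 220; favorable C(7,1)*C(5,2) = 70; P = 7/22; answer 7/22
Stage 2: A1 = 7/22; threaded value p + q = 29; d = 8; cross terms: (-9*-18 - -6*-28)=-6, (-6*8 - -29*-18)=-570, (-29*-28 - -9*8)=884; twice the area = |308| = 308; area = 154; answer 154
Stage 3: A2 = 154; threaded value p + q = 155; w = 25; f(2) = -2*(40) - 2*(25) = -130; iterating: f(2)=-130, f(3)=180, f(4)=-100, f(5)=-160, f(6)=520, f(7)=-720, f(8)=400, f(9)=640, f(10)=-2080; answer -2080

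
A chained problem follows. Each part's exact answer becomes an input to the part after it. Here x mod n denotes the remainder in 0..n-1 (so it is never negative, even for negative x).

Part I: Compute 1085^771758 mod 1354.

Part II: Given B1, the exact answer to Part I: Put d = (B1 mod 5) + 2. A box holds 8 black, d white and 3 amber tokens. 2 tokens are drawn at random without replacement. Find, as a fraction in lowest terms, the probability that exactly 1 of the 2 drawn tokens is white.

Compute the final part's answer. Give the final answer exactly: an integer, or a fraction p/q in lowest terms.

Part I: squarings mod 1354: 1085^1=1085, 1085^2=599, 1085^4=1345, 1085^8=81, 1085^16=1145, 1085^32=353, 1085^64=41, 1085^128=327, 1085^256=1317, 1085^512=15, 1085^1024=225, 1085^2048=527, 1085^4096=159, 1085^8192=909, 1085^16384=341, 1085^32768=1191, 1085^65536=843, 1085^131072=1153, 1085^262144=1135, 1085^524288=571; 1085^771758 = 1085^2 * 1085^4 * 1085^8 * 1085^32 * 1085^128 * 1085^512 * 1085^1024 * 1085^16384 * 1085^32768 * 1085^65536 * 1085^131072 * 1085^524288 = 251 (mod 1354); answer 251
Part II: B1 = 251; d = 3; total draws C(14,2) = 91; favorable C(3,1)*C(11,1) = 33; P = 33/91; answer 33/91

33/91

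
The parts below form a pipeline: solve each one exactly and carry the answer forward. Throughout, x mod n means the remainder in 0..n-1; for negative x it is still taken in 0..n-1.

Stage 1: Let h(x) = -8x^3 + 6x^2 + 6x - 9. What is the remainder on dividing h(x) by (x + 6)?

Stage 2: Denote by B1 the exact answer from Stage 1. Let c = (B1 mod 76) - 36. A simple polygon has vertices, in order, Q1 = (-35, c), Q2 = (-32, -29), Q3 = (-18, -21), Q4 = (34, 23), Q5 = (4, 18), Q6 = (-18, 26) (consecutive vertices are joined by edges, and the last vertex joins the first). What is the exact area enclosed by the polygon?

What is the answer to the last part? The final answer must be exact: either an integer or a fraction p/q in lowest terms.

Stage 1: remainder = value at the root: -8*(-6)^3 + 6*(-6)^2 + 6*(-6)^1 - 9 = (1728) + (216) + (-36) + (-9) = 1899; answer 1899
Stage 2: B1 = 1899; c = 39; cross terms: (-35*-29 - -32*39)=2263, (-32*-21 - -18*-29)=150, (-18*23 - 34*-21)=300, (34*18 - 4*23)=520, (4*26 - -18*18)=428, (-18*39 - -35*26)=208; twice the area = |3869| = 3869; area = 3869/2; answer 3869/2

3869/2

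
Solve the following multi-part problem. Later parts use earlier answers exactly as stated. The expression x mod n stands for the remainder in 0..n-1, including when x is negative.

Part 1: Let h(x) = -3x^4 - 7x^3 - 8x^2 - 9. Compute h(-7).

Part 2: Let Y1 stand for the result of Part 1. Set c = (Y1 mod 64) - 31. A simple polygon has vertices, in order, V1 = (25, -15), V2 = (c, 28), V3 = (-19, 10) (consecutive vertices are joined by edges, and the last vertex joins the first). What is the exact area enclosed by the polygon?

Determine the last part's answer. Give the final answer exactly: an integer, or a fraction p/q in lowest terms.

Part 1: -3*(-7)^4 - 7*(-7)^3 - 8*(-7)^2 - 9 = (-7203) + (2401) + (-392) + (-9) = -5203; answer -5203
Part 2: Y1 = -5203; c = 14; cross terms: (25*28 - 14*-15)=910, (14*10 - -19*28)=672, (-19*-15 - 25*10)=35; twice the area = |1617| = 1617; area = 1617/2; answer 1617/2

1617/2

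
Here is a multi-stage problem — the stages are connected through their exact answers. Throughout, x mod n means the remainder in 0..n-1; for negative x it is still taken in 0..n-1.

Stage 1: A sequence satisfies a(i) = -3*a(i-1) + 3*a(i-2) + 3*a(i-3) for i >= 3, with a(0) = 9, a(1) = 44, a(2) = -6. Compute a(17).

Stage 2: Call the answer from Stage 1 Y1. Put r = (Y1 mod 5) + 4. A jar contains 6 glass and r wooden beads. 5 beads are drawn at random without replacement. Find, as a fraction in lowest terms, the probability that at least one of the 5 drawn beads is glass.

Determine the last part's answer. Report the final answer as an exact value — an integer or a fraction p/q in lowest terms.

Stage 1: a(3) = -3*(-6) + 3*(44) + 3*(9) = 177; iterating: a(3)=177, a(4)=-417, a(5)=1764, a(6)=-6012, a(7)=22077, a(8)=-78975, a(9)=285120, a(10)=-1026054, a(11)=3696597, a(12)=-13312593, a(13)=47949408, a(14)=-172696212, a(15)=621999081, a(16)=-2240237655, a(17)=8068621572; answer 8068621572
Stage 2: Y1 = 8068621572; r = 6; total draws C(12,5) = 792; complement C(6,5) = 6; favorable 792 - 6 = 786; P = 131/132; answer 131/132

131/132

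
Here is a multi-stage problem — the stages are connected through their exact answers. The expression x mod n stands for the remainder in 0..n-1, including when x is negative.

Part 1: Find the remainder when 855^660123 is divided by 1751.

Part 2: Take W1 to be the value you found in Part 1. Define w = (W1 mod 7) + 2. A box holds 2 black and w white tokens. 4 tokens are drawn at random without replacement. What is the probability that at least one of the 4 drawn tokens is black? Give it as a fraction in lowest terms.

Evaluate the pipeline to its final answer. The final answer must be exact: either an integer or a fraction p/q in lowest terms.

2/3

Part 1: squarings mod 1751: 855^1=855, 855^2=858, 855^4=744, 855^8=220, 855^16=1123, 855^32=409, 855^64=936, 855^128=596, 855^256=1514, 855^512=137, 855^1024=1259, 855^2048=426, 855^4096=1123, 855^8192=409, 855^16384=936, 855^32768=596, 855^65536=1514, 855^131072=137, 855^262144=1259, 855^524288=426; 855^660123 = 855^1 * 855^2 * 855^8 * 855^16 * 855^128 * 855^512 * 855^4096 * 855^131072 * 855^524288 = 300 (mod 1751); answer 300
Part 2: W1 = 300; w = 8; total draws C(10,4) = 210; complement C(8,4) = 70; favorable 210 - 70 = 140; P = 2/3; answer 2/3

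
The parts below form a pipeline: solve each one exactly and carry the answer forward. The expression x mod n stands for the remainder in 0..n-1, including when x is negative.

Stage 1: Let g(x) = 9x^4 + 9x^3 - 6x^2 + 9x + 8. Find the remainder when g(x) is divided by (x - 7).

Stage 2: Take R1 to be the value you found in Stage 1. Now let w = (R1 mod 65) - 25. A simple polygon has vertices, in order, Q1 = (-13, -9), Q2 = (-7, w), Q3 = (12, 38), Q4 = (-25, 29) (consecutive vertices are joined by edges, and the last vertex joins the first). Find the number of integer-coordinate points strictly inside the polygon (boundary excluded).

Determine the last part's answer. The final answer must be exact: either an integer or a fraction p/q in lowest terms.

Stage 1: remainder = value at the root: 9*(7)^4 + 9*(7)^3 - 6*(7)^2 + 9*(7)^1 + 8 = (21609) + (3087) + (-294) + (63) + (8) = 24473; answer 24473
Stage 2: R1 = 24473; w = 8; cross terms: (-13*8 - -7*-9)=-167, (-7*38 - 12*8)=-362, (12*29 - -25*38)=1298, (-25*-9 - -13*29)=602; twice the area = |1371| = 1371; area = 1371/2; boundary points = 1 + 1 + 1 + 2 = 5; strictly interior points = area - boundary/2 + 1 = 684; answer 684

684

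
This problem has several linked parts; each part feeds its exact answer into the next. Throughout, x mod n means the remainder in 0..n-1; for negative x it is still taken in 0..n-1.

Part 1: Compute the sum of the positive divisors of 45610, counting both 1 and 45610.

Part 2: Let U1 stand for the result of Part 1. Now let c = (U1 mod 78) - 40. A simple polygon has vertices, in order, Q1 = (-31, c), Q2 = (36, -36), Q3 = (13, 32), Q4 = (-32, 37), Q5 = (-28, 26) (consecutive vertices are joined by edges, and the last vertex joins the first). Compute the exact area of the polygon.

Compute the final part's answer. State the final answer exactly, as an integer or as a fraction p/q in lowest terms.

Part 1: 45610 = 2 * 5 * 4561; sigma = (1 + 2) * (1 + 5) * (1 + 4561) = 3 * 6 * 4562 = 82116; answer 82116
Part 2: U1 = 82116; c = 20; cross terms: (-31*-36 - 36*20)=396, (36*32 - 13*-36)=1620, (13*37 - -32*32)=1505, (-32*26 - -28*37)=204, (-28*20 - -31*26)=246; twice the area = |3971| = 3971; area = 3971/2; answer 3971/2

3971/2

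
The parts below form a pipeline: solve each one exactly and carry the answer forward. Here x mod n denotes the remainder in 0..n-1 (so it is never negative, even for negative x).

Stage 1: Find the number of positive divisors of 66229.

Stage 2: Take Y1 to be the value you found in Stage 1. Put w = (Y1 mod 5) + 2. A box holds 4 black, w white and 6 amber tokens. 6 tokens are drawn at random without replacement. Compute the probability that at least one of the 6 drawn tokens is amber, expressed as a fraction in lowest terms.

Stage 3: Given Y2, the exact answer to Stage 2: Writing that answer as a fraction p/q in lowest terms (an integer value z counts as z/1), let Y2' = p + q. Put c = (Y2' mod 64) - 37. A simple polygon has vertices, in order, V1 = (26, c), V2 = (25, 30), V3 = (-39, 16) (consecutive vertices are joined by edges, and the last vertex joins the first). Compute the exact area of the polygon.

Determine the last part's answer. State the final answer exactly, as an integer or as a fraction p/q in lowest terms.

839

Stage 1: 66229 = 103 * 643; number of divisors = (1+1) * (1+1) = 4; answer 4
Stage 2: Y1 = 4; w = 6; total draws C(16,6) = 8008; complement C(10,6) = 210; favorable 8008 - 210 = 7798; P = 557/572; answer 557/572
Stage 3: Y2 = 557/572; threaded value p + q = 1129; c = 4; cross terms: (26*30 - 25*4)=680, (25*16 - -39*30)=1570, (-39*4 - 26*16)=-572; twice the area = |1678| = 1678; area = 839; answer 839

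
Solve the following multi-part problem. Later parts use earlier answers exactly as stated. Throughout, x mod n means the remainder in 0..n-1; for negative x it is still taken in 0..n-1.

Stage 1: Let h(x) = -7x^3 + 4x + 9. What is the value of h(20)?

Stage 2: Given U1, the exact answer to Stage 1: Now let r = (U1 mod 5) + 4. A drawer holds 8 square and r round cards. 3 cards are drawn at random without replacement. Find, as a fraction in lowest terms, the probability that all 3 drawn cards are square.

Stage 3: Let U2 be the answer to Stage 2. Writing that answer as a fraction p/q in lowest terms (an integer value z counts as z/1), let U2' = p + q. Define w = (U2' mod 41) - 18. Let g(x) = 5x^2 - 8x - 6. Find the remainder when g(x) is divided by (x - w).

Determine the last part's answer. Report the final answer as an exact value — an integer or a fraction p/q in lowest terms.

Stage 1: -7*(20)^3 + 4*(20)^1 + 9 = (-56000) + (80) + (9) = -55911; answer -55911
Stage 2: U1 = -55911; r = 8; total draws C(16,3) = 560; favorable C(8,3) = 56; P = 1/10; answer 1/10
Stage 3: U2 = 1/10; threaded value p + q = 11; w = -7; remainder = value at the root: 5*(-7)^2 - 8*(-7)^1 - 6 = (245) + (56) + (-6) = 295; answer 295

295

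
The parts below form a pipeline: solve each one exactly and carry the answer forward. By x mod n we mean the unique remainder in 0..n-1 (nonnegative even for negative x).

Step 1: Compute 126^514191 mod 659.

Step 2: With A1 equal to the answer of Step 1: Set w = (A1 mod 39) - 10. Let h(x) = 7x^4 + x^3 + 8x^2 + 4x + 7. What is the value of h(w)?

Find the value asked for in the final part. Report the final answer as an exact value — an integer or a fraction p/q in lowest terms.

Step 1: squarings mod 659: 126^1=126, 126^2=60, 126^4=305, 126^8=106, 126^16=33, 126^32=430, 126^64=380, 126^128=79, 126^256=310, 126^512=545, 126^1024=475, 126^2048=247, 126^4096=381, 126^8192=181, 126^16384=470, 126^32768=135, 126^65536=432, 126^131072=127, 126^262144=313; 126^514191 = 126^1 * 126^2 * 126^4 * 126^8 * 126^128 * 126^2048 * 126^4096 * 126^16384 * 126^32768 * 126^65536 * 126^131072 * 126^262144 = 293 (mod 659); answer 293
Step 2: A1 = 293; w = 10; 7*(10)^4 + 1*(10)^3 + 8*(10)^2 + 4*(10)^1 + 7 = (70000) + (1000) + (800) + (40) + (7) = 71847; answer 71847

71847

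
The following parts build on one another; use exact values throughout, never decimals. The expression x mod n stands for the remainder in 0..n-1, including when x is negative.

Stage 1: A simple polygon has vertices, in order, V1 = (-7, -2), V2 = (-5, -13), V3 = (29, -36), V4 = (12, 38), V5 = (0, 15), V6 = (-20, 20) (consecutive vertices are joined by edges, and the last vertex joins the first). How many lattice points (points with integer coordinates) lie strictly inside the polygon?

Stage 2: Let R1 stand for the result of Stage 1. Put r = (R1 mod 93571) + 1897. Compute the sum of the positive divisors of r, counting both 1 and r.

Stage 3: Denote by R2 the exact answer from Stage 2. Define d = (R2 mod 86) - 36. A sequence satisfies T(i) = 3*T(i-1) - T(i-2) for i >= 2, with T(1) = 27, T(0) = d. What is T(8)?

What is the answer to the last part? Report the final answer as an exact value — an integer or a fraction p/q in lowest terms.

28911

Stage 1: cross terms: (-7*-13 - -5*-2)=81, (-5*-36 - 29*-13)=557, (29*38 - 12*-36)=1534, (12*15 - 0*38)=180, (0*20 - -20*15)=300, (-20*-2 - -7*20)=180; twice the area = |2832| = 2832; area = 1416; boundary points = 1 + 1 + 1 + 1 + 5 + 1 = 10; strictly interior points = area - boundary/2 + 1 = 1412; answer 1412
Stage 2: R1 = 1412; r = 3309; 3309 = 3 * 1103; sigma = (1 + 3) * (1 + 1103) = 4 * 1104 = 4416; answer 4416
Stage 3: R2 = 4416; d = -6; T(2) = 3*(27) - 1*(-6) = 87; iterating: T(2)=87, T(3)=234, T(4)=615, T(5)=1611, T(6)=4218, T(7)=11043, T(8)=28911; answer 28911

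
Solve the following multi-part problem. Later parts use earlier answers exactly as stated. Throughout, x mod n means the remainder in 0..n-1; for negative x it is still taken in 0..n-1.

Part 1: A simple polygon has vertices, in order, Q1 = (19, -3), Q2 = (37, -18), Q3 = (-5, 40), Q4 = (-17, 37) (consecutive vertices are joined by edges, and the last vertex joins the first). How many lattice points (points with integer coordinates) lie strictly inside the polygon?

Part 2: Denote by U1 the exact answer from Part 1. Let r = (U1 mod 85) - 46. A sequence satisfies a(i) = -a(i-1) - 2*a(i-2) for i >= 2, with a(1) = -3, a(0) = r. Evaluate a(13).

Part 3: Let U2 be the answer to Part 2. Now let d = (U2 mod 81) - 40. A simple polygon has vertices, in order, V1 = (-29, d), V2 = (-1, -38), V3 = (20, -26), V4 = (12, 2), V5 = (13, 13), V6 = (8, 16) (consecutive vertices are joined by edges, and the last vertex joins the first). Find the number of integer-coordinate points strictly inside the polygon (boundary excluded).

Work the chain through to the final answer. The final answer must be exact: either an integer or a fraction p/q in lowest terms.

Part 1: cross terms: (19*-18 - 37*-3)=-231, (37*40 - -5*-18)=1390, (-5*37 - -17*40)=495, (-17*-3 - 19*37)=-652; twice the area = |1002| = 1002; area = 501; boundary points = 3 + 2 + 3 + 4 = 12; strictly interior points = area - boundary/2 + 1 = 496; answer 496
Part 2: U1 = 496; r = 25; a(2) = -1*(-3) - 2*(25) = -47; iterating: a(2)=-47, a(3)=53, a(4)=41, a(5)=-147, a(6)=65, a(7)=229, a(8)=-359, a(9)=-99, a(10)=817, a(11)=-619, a(12)=-1015, a(13)=2253; answer 2253
Part 3: U2 = 2253; d = 26; cross terms: (-29*-38 - -1*26)=1128, (-1*-26 - 20*-38)=786, (20*2 - 12*-26)=352, (12*13 - 13*2)=130, (13*16 - 8*13)=104, (8*26 - -29*16)=672; twice the area = |3172| = 3172; area = 1586; boundary points = 4 + 3 + 4 + 1 + 1 + 1 = 14; strictly interior points = area - boundary/2 + 1 = 1580; answer 1580

1580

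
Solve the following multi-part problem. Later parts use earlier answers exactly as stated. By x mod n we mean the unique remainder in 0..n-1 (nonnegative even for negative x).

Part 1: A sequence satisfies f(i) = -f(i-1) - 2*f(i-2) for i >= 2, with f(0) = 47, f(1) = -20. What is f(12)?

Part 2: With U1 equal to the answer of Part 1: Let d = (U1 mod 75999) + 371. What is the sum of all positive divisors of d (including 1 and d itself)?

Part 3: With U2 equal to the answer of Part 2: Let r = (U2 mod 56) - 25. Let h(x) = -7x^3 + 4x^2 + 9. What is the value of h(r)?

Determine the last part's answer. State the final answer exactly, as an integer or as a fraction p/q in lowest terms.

Part 1: f(2) = -1*(-20) - 2*(47) = -74; iterating: f(2)=-74, f(3)=114, f(4)=34, f(5)=-262, f(6)=194, f(7)=330, f(8)=-718, f(9)=58, f(10)=1378, f(11)=-1494, f(12)=-1262; answer -1262
Part 2: U1 = -1262; d = 75108; 75108 = 2^2 * 3 * 11 * 569; sigma = (1 + 2 + 4) * (1 + 3) * (1 + 11) * (1 + 569) = 7 * 4 * 12 * 570 = 191520; answer 191520
Part 3: U2 = 191520; r = -25; -7*(-25)^3 + 4*(-25)^2 + 9 = (109375) + (2500) + (9) = 111884; answer 111884

111884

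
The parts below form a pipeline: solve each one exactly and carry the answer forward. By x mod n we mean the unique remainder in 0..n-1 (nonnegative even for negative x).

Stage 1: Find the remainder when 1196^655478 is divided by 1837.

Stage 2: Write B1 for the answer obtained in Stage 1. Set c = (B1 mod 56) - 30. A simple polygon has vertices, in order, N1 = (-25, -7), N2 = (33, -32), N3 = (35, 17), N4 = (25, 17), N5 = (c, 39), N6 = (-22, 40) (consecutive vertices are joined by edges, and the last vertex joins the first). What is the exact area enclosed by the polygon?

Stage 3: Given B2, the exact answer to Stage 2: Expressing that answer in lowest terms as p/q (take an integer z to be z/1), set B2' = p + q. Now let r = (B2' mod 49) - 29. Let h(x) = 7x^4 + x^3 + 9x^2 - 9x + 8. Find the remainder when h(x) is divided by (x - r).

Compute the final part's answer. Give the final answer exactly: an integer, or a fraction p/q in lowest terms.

922192

Stage 1: squarings mod 1837: 1196^1=1196, 1196^2=1230, 1196^4=1049, 1196^8=38, 1196^16=1444, 1196^32=141, 1196^64=1511, 1196^128=1567, 1196^256=1257, 1196^512=229, 1196^1024=1005, 1196^2048=1512, 1196^4096=916, 1196^8192=1384, 1196^16384=1302, 1196^32768=1490, 1196^65536=1004, 1196^131072=1340, 1196^262144=851, 1196^524288=423; 1196^655478 = 1196^2 * 1196^4 * 1196^16 * 1196^32 * 1196^64 * 1196^131072 * 1196^524288 = 1633 (mod 1837); answer 1633
Stage 2: B1 = 1633; c = -21; cross terms: (-25*-32 - 33*-7)=1031, (33*17 - 35*-32)=1681, (35*17 - 25*17)=170, (25*39 - -21*17)=1332, (-21*40 - -22*39)=18, (-22*-7 - -25*40)=1154; twice the area = |5386| = 5386; area = 2693; answer 2693
Stage 3: B2 = 2693; threaded value p + q = 2694; r = 19; remainder = value at the root: 7*(19)^4 + 1*(19)^3 + 9*(19)^2 - 9*(19)^1 + 8 = (912247) + (6859) + (3249) + (-171) + (8) = 922192; answer 922192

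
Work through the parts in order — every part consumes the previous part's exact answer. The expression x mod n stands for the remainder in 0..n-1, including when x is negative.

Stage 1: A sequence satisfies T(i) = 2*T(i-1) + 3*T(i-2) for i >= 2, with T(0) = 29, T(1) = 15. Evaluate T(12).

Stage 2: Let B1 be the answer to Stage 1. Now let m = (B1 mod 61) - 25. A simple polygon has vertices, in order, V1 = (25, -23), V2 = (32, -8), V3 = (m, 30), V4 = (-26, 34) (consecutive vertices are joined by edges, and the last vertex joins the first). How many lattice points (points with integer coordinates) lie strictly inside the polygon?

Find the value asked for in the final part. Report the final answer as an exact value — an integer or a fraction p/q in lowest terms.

Stage 1: T(2) = 2*(15) + 3*(29) = 117; iterating: T(2)=117, T(3)=279, T(4)=909, T(5)=2655, T(6)=8037, T(7)=24039, T(8)=72189, T(9)=216495, T(10)=649557, T(11)=1948599, T(12)=5845869; answer 5845869
Stage 2: B1 = 5845869; m = 31; cross terms: (25*-8 - 32*-23)=536, (32*30 - 31*-8)=1208, (31*34 - -26*30)=1834, (-26*-23 - 25*34)=-252; twice the area = |3326| = 3326; area = 1663; boundary points = 1 + 1 + 1 + 3 = 6; strictly interior points = area - boundary/2 + 1 = 1661; answer 1661

1661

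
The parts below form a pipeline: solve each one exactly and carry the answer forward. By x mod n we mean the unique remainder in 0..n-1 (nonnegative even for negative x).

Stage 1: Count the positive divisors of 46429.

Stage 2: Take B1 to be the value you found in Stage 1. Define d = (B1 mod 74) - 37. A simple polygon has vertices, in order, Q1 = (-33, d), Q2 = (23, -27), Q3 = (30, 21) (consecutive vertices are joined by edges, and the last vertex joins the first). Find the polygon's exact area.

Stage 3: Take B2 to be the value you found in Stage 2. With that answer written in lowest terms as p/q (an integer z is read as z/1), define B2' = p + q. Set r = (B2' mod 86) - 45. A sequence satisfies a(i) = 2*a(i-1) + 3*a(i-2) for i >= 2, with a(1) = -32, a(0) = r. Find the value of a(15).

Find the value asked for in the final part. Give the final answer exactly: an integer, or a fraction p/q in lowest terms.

Stage 1: 46429 = 29 * 1601; number of divisors = (1+1) * (1+1) = 4; answer 4
Stage 2: B1 = 4; d = -33; cross terms: (-33*-27 - 23*-33)=1650, (23*21 - 30*-27)=1293, (30*-33 - -33*21)=-297; twice the area = |2646| = 2646; area = 1323; answer 1323
Stage 3: B2 = 1323; threaded value p + q = 1324; r = -11; a(2) = 2*(-32) + 3*(-11) = -97; iterating: a(2)=-97, a(3)=-290, a(4)=-871, a(5)=-2612, a(6)=-7837, a(7)=-23510, a(8)=-70531, a(9)=-211592, a(10)=-634777, a(11)=-1904330, a(12)=-5712991, a(13)=-17138972, a(14)=-51416917, a(15)=-154250750; answer -154250750

-154250750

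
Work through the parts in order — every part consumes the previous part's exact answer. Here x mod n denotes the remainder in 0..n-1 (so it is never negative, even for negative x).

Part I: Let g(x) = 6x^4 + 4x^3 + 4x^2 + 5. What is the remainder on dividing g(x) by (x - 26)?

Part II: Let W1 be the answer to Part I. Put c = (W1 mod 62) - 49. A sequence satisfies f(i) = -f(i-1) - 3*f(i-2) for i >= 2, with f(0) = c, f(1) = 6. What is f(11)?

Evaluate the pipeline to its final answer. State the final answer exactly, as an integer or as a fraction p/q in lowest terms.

-2388

Part I: remainder = value at the root: 6*(26)^4 + 4*(26)^3 + 4*(26)^2 + 5 = (2741856) + (70304) + (2704) + (5) = 2814869; answer 2814869
Part II: W1 = 2814869; c = -42; f(2) = -1*(6) - 3*(-42) = 120; iterating: f(2)=120, f(3)=-138, f(4)=-222, f(5)=636, f(6)=30, f(7)=-1938, f(8)=1848, f(9)=3966, f(10)=-9510, f(11)=-2388; answer -2388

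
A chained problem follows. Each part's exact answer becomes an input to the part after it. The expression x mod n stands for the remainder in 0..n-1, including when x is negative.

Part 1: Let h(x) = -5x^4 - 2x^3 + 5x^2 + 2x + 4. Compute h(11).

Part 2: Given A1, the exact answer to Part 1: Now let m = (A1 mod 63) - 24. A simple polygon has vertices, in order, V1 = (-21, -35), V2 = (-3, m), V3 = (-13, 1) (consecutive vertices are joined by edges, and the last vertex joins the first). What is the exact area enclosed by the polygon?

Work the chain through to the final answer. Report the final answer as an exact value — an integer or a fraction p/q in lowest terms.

84

Part 1: -5*(11)^4 - 2*(11)^3 + 5*(11)^2 + 2*(11)^1 + 4 = (-73205) + (-2662) + (605) + (22) + (4) = -75236; answer -75236
Part 2: A1 = -75236; m = 25; cross terms: (-21*25 - -3*-35)=-630, (-3*1 - -13*25)=322, (-13*-35 - -21*1)=476; twice the area = |168| = 168; area = 84; answer 84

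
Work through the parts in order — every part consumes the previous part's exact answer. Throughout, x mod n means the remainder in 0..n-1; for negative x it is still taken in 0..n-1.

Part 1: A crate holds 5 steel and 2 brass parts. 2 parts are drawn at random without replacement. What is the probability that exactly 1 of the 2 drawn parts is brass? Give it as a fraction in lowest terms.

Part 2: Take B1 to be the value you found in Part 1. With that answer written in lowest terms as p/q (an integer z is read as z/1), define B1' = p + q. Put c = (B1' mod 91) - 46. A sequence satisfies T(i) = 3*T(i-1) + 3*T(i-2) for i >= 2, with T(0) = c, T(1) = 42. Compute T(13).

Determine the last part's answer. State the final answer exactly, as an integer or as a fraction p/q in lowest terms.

Part 1: total draws C(7,2) = 21; favorable C(2,1)*C(5,1) = 10; P = 10/21; answer 10/21
Part 2: B1 = 10/21; threaded value p + q = 31; c = -15; T(2) = 3*(42) + 3*(-15) = 81; iterating: T(2)=81, T(3)=369, T(4)=1350, T(5)=5157, T(6)=19521, T(7)=74034, T(8)=280665, T(9)=1064097, T(10)=4034286, T(11)=15295149, T(12)=57988305, T(13)=219850362; answer 219850362

219850362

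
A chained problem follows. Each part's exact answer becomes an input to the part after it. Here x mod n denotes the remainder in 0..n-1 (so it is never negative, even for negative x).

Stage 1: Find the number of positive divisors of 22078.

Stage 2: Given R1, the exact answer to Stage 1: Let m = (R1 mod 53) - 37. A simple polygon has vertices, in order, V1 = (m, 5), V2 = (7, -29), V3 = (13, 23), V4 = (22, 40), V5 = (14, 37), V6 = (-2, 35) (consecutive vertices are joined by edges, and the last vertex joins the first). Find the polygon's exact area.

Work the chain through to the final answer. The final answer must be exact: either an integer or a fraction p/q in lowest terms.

Stage 1: 22078 = 2 * 7 * 19 * 83; number of divisors = (1+1) * (1+1) * (1+1) * (1+1) = 16; answer 16
Stage 2: R1 = 16; m = -21; cross terms: (-21*-29 - 7*5)=574, (7*23 - 13*-29)=538, (13*40 - 22*23)=14, (22*37 - 14*40)=254, (14*35 - -2*37)=564, (-2*5 - -21*35)=725; twice the area = |2669| = 2669; area = 2669/2; answer 2669/2

2669/2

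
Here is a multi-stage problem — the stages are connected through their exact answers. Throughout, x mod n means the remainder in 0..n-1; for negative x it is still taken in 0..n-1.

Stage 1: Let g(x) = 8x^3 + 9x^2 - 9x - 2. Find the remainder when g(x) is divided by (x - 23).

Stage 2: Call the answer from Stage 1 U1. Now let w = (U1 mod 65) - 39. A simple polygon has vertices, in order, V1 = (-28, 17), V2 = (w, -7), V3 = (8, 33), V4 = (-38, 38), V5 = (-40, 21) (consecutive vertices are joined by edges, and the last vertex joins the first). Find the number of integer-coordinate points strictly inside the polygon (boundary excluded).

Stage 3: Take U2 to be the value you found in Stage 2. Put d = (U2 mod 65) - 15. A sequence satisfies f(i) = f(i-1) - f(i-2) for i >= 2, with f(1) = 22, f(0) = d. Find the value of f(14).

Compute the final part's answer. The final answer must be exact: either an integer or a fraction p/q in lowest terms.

-26

Stage 1: remainder = value at the root: 8*(23)^3 + 9*(23)^2 - 9*(23)^1 - 2 = (97336) + (4761) + (-207) + (-2) = 101888; answer 101888
Stage 2: U1 = 101888; w = -6; cross terms: (-28*-7 - -6*17)=298, (-6*33 - 8*-7)=-142, (8*38 - -38*33)=1558, (-38*21 - -40*38)=722, (-40*17 - -28*21)=-92; twice the area = |2344| = 2344; area = 1172; boundary points = 2 + 2 + 1 + 1 + 4 = 10; strictly interior points = area - boundary/2 + 1 = 1168; answer 1168
Stage 3: U2 = 1168; d = 48; f(2) = 1*(22) - 1*(48) = -26; iterating: f(2)=-26, f(3)=-48, f(4)=-22, f(5)=26, f(6)=48, f(7)=22, f(8)=-26, f(9)=-48, f(10)=-22, f(11)=26, f(12)=48, f(13)=22, f(14)=-26; answer -26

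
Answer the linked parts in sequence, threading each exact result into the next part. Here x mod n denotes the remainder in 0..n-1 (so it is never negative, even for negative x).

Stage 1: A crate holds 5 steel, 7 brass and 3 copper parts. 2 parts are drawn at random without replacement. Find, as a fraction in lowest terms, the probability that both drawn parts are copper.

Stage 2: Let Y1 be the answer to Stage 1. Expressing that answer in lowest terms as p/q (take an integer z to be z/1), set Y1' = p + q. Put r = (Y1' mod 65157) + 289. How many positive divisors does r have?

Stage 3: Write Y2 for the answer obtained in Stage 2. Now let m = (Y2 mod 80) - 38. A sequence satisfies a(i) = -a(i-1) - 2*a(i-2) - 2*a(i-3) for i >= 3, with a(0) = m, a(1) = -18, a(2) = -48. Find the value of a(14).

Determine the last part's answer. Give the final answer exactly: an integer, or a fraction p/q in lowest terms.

-720

Stage 1: total draws C(15,2) = 105; favorable C(3,2) = 3; P = 1/35; answer 1/35
Stage 2: Y1 = 1/35; threaded value p + q = 36; r = 325; 325 = 5^2 * 13; number of divisors = (2+1) * (1+1) = 6; answer 6
Stage 3: Y2 = 6; m = -32; a(3) = -1*(-48) - 2*(-18) - 2*(-32) = 148; iterating: a(3)=148, a(4)=-16, a(5)=-184, a(6)=-80, a(7)=480, a(8)=48, a(9)=-848, a(10)=-208, a(11)=1808, a(12)=304, a(13)=-3504, a(14)=-720; answer -720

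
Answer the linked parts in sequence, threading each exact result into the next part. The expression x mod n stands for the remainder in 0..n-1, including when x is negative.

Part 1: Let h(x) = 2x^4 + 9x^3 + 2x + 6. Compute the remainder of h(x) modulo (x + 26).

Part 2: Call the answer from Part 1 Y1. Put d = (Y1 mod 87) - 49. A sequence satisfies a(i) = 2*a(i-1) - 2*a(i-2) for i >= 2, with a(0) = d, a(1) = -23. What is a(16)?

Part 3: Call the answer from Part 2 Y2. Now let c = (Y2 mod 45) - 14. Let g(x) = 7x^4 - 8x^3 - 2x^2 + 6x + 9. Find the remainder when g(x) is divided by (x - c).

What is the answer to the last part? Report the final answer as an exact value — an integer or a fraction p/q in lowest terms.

1553781

Part 1: remainder = value at the root: 2*(-26)^4 + 9*(-26)^3 + 2*(-26)^1 + 6 = (913952) + (-158184) + (-52) + (6) = 755722; answer 755722
Part 2: Y1 = 755722; d = -9; a(2) = 2*(-23) - 2*(-9) = -28; iterating: a(2)=-28, a(3)=-10, a(4)=36, a(5)=92, a(6)=112, a(7)=40, a(8)=-144, a(9)=-368, a(10)=-448, a(11)=-160, a(12)=576, a(13)=1472, a(14)=1792, a(15)=640, a(16)=-2304; answer -2304
Part 3: Y2 = -2304; c = 22; remainder = value at the root: 7*(22)^4 - 8*(22)^3 - 2*(22)^2 + 6*(22)^1 + 9 = (1639792) + (-85184) + (-968) + (132) + (9) = 1553781; answer 1553781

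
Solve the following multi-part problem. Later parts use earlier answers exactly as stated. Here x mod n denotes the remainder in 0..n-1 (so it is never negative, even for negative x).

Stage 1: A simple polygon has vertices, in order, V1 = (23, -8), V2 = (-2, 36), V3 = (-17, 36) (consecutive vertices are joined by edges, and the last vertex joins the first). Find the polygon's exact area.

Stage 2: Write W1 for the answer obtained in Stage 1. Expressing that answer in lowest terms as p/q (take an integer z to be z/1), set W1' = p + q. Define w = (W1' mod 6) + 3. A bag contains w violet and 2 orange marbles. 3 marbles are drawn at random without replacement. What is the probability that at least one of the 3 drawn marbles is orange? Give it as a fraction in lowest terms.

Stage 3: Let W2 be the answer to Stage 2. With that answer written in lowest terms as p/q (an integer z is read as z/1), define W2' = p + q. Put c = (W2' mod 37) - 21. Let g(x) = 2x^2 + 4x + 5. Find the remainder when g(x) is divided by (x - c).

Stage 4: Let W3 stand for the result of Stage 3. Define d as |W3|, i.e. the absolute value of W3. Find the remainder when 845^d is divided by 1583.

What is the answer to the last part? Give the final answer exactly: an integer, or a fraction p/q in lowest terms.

Stage 1: cross terms: (23*36 - -2*-8)=812, (-2*36 - -17*36)=540, (-17*-8 - 23*36)=-692; twice the area = |660| = 660; area = 330; answer 330
Stage 2: W1 = 330; threaded value p + q = 331; w = 4; total draws C(6,3) = 20; complement C(4,3) = 4; favorable 20 - 4 = 16; P = 4/5; answer 4/5
Stage 3: W2 = 4/5; threaded value p + q = 9; c = -12; remainder = value at the root: 2*(-12)^2 + 4*(-12)^1 + 5 = (288) + (-48) + (5) = 245; answer 245
Stage 4: W3 = 245; d = 245; squarings mod 1583: 845^1=845, 845^2=92, 845^4=549, 845^8=631, 845^16=828, 845^32=145, 845^64=446, 845^128=1041; 845^245 = 845^1 * 845^4 * 845^16 * 845^32 * 845^64 * 845^128 = 60 (mod 1583); answer 60

60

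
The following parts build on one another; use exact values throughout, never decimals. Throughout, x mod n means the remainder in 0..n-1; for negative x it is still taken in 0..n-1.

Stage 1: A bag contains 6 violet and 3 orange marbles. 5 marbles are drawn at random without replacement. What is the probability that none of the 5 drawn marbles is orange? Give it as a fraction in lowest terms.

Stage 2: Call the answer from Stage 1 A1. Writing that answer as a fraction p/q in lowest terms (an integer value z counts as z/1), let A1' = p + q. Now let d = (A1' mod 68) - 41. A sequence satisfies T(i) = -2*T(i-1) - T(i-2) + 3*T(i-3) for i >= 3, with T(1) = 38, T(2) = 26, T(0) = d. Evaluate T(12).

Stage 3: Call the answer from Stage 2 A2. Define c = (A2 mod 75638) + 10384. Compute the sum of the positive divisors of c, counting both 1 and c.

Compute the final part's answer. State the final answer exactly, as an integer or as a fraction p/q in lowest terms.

50924

Stage 1: total draws C(9,5) = 126; favorable C(6,5) = 6; P = 1/21; answer 1/21
Stage 2: A1 = 1/21; threaded value p + q = 22; d = -19; T(3) = -2*(26) - 1*(38) + 3*(-19) = -147; iterating: T(3)=-147, T(4)=382, T(5)=-539, T(6)=255, T(7)=1175, T(8)=-4222, T(9)=8034, T(10)=-8321, T(11)=-4058, T(12)=40539; answer 40539
Stage 3: A2 = 40539; c = 50923; 50923 is prime, so its only divisors are 1 and 50923; sigma = 1 + 50923 = 50924; answer 50924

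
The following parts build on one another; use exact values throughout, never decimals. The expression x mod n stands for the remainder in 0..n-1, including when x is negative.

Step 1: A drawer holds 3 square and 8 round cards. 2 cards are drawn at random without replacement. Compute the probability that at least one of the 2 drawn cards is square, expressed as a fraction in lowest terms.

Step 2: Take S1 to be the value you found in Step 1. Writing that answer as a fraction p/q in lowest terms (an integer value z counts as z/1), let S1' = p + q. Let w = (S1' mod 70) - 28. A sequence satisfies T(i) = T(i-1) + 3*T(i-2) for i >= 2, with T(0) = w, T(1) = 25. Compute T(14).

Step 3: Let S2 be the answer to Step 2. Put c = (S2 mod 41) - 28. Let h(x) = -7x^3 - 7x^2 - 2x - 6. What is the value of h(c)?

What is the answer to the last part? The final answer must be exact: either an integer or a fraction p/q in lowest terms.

11106

Step 1: total draws C(11,2) = 55; complement C(8,2) = 28; favorable 55 - 28 = 27; P = 27/55; answer 27/55
Step 2: S1 = 27/55; threaded value p + q = 82; w = -16; T(2) = 1*(25) + 3*(-16) = -23; iterating: T(2)=-23, T(3)=52, T(4)=-17, T(5)=139, T(6)=88, T(7)=505, T(8)=769, T(9)=2284, T(10)=4591, T(11)=11443, T(12)=25216, T(13)=59545, T(14)=135193; answer 135193
Step 3: S2 = 135193; c = -12; -7*(-12)^3 - 7*(-12)^2 - 2*(-12)^1 - 6 = (12096) + (-1008) + (24) + (-6) = 11106; answer 11106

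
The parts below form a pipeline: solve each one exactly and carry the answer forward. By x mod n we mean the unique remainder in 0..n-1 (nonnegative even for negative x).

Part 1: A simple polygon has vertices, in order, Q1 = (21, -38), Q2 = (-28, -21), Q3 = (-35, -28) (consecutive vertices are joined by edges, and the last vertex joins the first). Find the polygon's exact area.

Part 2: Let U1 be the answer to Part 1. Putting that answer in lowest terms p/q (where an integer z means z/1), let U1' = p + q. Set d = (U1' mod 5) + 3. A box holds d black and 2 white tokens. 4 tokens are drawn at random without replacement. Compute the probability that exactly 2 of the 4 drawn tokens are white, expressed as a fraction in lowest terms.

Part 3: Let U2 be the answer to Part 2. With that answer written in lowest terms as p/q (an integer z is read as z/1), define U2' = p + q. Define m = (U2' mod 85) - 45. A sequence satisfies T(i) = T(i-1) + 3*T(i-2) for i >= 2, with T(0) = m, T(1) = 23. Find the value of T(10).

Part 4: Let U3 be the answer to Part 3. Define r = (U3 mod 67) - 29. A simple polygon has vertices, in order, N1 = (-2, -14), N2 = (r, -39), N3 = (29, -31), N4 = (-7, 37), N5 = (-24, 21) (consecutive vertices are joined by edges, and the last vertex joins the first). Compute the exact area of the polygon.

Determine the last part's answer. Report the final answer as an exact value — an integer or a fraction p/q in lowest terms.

Part 1: cross terms: (21*-21 - -28*-38)=-1505, (-28*-28 - -35*-21)=49, (-35*-38 - 21*-28)=1918; twice the area = |462| = 462; area = 231; answer 231
Part 2: U1 = 231; threaded value p + q = 232; d = 5; total draws C(7,4) = 35; favorable C(2,2)*C(5,2) = 10; P = 2/7; answer 2/7
Part 3: U2 = 2/7; threaded value p + q = 9; m = -36; T(2) = 1*(23) + 3*(-36) = -85; iterating: T(2)=-85, T(3)=-16, T(4)=-271, T(5)=-319, T(6)=-1132, T(7)=-2089, T(8)=-5485, T(9)=-11752, T(10)=-28207; answer -28207
Part 4: U3 = -28207; r = -29; cross terms: (-2*-39 - -29*-14)=-328, (-29*-31 - 29*-39)=2030, (29*37 - -7*-31)=856, (-7*21 - -24*37)=741, (-24*-14 - -2*21)=378; twice the area = |3677| = 3677; area = 3677/2; answer 3677/2

3677/2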